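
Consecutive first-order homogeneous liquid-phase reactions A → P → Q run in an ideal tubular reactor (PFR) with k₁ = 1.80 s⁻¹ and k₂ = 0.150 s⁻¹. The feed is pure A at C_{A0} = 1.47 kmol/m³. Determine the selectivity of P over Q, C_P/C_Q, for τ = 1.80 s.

The intermediate concentration in a first-order A→B→C sequence is C_P = k₁C_{A0}(e^(−k₁τ) − e^(−k₂τ))/(k₂−k₁).
e^(−k₁τ) = e^(−1.80×1.80) = e^(−3.240) = 0.03916; e^(−k₂τ) = e^(−0.2700) = 0.7634.
C_P = 1.80×1.47/(0.150−1.80) × (0.03916−0.7634) = (-1.604)×(-0.7242) = 1.161 kmol/m³.
C_A = C_{A0}e^(−k₁τ) = 0.05757 kmol/m³, so C_Q = C_{A0}−C_A−C_P = 0.2511 kmol/m³; C_P/C_Q = 4.63.

4.63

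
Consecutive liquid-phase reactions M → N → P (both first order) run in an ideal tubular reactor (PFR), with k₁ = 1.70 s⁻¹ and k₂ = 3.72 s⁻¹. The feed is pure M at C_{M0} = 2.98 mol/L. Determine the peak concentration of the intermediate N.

0.705 mol/L

For a first-order series the maximum intermediate yield is C_{N,max}/C_{M0} = (k₁/k₂)^[k₂/(k₂−k₁)].
= (1.70/3.72)^(3.72/(3.72−1.70)) = (0.4570)^(1.842) = 0.2364.
C_{N,max} = 0.2364×2.98 = 0.705 mol/L.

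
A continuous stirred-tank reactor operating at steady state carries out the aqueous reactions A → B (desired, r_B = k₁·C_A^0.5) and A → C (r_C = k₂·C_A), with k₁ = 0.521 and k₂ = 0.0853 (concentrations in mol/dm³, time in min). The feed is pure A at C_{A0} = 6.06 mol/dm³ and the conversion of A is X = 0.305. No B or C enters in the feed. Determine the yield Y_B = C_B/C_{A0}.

Exit C_A = C_{A0}(1−X) = 6.06×0.695 = 4.212 mol/dm³.
Rates in a CSTR are evaluated at the outlet concentration: r_B = 0.521×4.212^0.5 = 1.069, r_C = 0.0853×4.212 = 0.3593.
Fraction of consumed A going to B: r_B/(r_B+r_C) = 0.7485.
C_B = 0.7485·C_{A0}·X = 0.7485×6.06×0.305 = 1.38 mol/dm³; Y_B = C_B/C_{A0} = 0.228.

0.228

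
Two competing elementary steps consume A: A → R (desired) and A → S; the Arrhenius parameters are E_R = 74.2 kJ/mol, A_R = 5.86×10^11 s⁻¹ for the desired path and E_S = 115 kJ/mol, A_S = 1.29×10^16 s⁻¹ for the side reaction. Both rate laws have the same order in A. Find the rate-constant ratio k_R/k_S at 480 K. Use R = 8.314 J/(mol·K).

k_R/k_S = (A_R/A_S)·exp[−(E_R−E_S)/(RT)] = (A_R/A_S)·exp[(E_S−E_R)/(RT)].
(E_S−E_R)/(RT) = (115−74.2)×10³/(8.314×480) = 40800/3991 = 10.22.
k_R/k_S = (5.86×10^11/1.29×10^16)·exp(10.22) = 4.543×10^-5 × 27549 = 1.25.
Since E_R < E_S, lowering the temperature improves selectivity toward R.

1.25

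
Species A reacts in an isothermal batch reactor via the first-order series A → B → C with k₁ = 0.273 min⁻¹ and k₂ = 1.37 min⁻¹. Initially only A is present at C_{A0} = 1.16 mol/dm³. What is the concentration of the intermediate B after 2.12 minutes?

0.146 mol/dm³

Solving the coupled first-order balances gives C_B(t) = [k₁/(k₂−k₁)]·C_{A0}·(e^(−k₁t) − e^(−k₂t)).
e^(−k₁t) = e^(−0.273×2.12) = e^(−0.5788) = 0.5606; e^(−k₂t) = e^(−2.904) = 0.05478.
C_B = 0.273×1.16/(1.37−0.273) × (0.5606−0.05478) = 0.2887×0.5058 = 0.1460 mol/dm³.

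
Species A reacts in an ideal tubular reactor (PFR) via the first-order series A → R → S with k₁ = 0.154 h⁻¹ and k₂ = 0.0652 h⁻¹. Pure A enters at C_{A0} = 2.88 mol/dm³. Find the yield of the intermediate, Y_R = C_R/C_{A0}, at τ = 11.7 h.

The intermediate concentration in a first-order A→B→C sequence is C_R = k₁C_{A0}(e^(−k₁τ) − e^(−k₂τ))/(k₂−k₁).
e^(−k₁τ) = e^(−0.154×11.7) = e^(−1.802) = 0.1650; e^(−k₂τ) = e^(−0.7628) = 0.4663.
C_R = 0.154×2.88/(0.0652−0.154) × (0.1650−0.4663) = (-4.995)×(-0.3013) = 1.505 mol/dm³.
Y_R = C_R/C_{A0} = 1.505/2.88 = 0.523.

0.523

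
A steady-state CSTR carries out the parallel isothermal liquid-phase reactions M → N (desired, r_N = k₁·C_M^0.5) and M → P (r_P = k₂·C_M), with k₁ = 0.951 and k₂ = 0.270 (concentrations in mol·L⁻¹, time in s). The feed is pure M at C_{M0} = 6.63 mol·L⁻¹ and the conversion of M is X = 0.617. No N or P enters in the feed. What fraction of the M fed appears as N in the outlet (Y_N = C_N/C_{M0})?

Exit C_M = C_{M0}(1−X) = 6.63×0.383 = 2.539 mol·L⁻¹.
Rates in a CSTR are evaluated at the outlet concentration: r_N = 0.951×2.539^0.5 = 1.515, r_P = 0.270×2.539 = 0.6856.
Fraction of consumed M going to N: r_N/(r_N+r_P) = 0.6885.
C_N = 0.6885·C_{M0}·X = 0.6885×6.63×0.617 = 2.82 mol·L⁻¹; Y_N = C_N/C_{M0} = 0.425.

0.425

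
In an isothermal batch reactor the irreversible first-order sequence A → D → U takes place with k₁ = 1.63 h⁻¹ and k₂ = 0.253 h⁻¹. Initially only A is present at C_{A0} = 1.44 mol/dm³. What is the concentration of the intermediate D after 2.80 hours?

The intermediate concentration in a first-order A→B→C sequence is C_D = k₁C_{A0}(e^(−k₁t) − e^(−k₂t))/(k₂−k₁).
e^(−k₁t) = e^(−1.63×2.80) = e^(−4.564) = 0.01042; e^(−k₂t) = e^(−0.7084) = 0.4924.
C_D = 1.63×1.44/(0.253−1.63) × (0.01042−0.4924) = (-1.705)×(-0.4820) = 0.8216 mol/dm³.

0.822 mol/dm³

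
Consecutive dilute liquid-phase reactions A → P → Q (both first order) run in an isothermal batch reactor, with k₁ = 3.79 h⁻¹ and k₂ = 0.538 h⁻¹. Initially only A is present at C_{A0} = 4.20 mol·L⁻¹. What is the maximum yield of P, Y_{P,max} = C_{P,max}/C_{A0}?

At the optimum, C_{P,max}/C_{A0} = (k₁/k₂)^[k₂/(k₂−k₁)].
= (3.79/0.538)^(0.538/(0.538−3.79)) = (7.045)^(-0.1654) = 0.7240.

0.724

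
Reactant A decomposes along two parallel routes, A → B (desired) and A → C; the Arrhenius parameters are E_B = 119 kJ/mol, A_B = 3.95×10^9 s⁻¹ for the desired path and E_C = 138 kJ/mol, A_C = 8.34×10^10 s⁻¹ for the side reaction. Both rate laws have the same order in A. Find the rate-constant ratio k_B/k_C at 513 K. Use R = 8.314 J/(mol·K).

Since both paths have the same order in A, the concentration cancels and S_{B/C} = k_B/k_C = (A_B/A_C)·exp[(E_C−E_B)/(RT)].
(E_C−E_B)/(RT) = (138−119)×10³/(8.314×513) = 19000/4265 = 4.455.
k_B/k_C = (3.95×10^9/8.34×10^10)·exp(4.455) = 0.04736 × 86.04 = 4.07.
Since E_B < E_C, lowering the temperature improves selectivity toward B.

4.07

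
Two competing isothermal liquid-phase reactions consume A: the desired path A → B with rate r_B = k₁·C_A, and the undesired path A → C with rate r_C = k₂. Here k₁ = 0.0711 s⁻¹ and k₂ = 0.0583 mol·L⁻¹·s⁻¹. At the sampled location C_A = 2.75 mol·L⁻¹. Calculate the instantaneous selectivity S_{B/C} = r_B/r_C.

3.35

S_{B/C} = r_B/r_C = (k₁·C_A)/(k₂) = (k₁/k₂)·C_A.
= (0.0711×2.750) / (0.0583) = 0.1955/0.05830 = 3.35.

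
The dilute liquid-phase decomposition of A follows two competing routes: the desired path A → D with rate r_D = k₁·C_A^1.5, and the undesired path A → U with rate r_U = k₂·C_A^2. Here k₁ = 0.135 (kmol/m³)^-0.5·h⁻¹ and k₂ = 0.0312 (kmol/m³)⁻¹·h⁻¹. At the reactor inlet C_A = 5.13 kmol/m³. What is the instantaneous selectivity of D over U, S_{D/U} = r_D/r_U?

1.91

S_{D/U} = r_D/r_U = (k₁·C_A^1.5)/(k₂·C_A^2) = (k₁/k₂)·C_A^-0.5.
= (0.135×5.130^1.5) / (0.0312×5.130^2) = 1.569/0.8211 = 1.91.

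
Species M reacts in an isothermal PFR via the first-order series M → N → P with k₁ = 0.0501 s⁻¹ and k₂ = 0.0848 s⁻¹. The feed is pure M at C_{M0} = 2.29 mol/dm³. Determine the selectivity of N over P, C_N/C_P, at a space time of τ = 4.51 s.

For first-order series with pure M initially, C_N(τ) = k₁C_{M0}/(k₂−k₁)·(e^(−k₁τ) − e^(−k₂τ)).
e^(−k₁τ) = e^(−0.0501×4.51) = e^(−0.2260) = 0.7978; e^(−k₂τ) = e^(−0.3824) = 0.6822.
C_N = 0.0501×2.29/(0.0848−0.0501) × (0.7978−0.6822) = 3.306×0.1156 = 0.3821 mol/dm³.
C_M = C_{M0}e^(−k₁τ) = 1.827 mol/dm³, so C_P = C_{M0}−C_M−C_N = 0.08103 mol/dm³; C_N/C_P = 4.72.

4.72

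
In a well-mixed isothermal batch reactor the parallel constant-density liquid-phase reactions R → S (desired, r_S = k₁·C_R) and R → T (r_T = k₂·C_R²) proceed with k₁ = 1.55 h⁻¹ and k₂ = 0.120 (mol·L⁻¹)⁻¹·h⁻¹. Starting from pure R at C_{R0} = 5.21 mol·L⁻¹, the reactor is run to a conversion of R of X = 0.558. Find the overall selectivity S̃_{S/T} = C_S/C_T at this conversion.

3.48

C_R = C_{R0}(1−X) = 2.303 mol·L⁻¹.
Along a PFR/batch, dC_S/dC_R = −r_S/(r_S+r_T) = −k₁/(k₁+k₂·C_R).
Integrating from C_{R0} to C_R: C_S = (1.55/0.120)·ln[(1.55+0.120·5.21)/(1.55+0.120·2.30)] = 12.92·ln(2.175/1.826) = 2.258 mol·L⁻¹.
C_T = (C_{R0}−C_R)−C_S = 0.6492 mol·L⁻¹; S̃_{S/T} = 2.258/0.6492 = 3.48.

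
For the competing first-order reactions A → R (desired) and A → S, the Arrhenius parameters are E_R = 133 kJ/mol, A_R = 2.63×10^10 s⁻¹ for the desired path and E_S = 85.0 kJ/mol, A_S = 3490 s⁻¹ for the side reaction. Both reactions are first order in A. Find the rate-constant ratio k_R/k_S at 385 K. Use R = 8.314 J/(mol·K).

Since both paths have the same order in A, the concentration cancels and S_{R/S} = k_R/k_S = (A_R/A_S)·exp[(E_S−E_R)/(RT)].
(E_S−E_R)/(RT) = (85.0−133)×10³/(8.314×385) = -48000/3201 = -15.00.
k_R/k_S = (2.63×10^10/3490)·exp(-15.00) = 7.536×10^6 × 3.072×10^-7 = 2.31.
Since E_R > E_S, raising the temperature improves selectivity toward R.

2.31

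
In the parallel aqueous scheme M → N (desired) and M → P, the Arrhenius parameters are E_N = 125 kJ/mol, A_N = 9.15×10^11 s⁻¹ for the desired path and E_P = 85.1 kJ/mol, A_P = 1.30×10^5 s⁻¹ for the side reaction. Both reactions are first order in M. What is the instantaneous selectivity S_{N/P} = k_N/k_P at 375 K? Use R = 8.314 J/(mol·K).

With equal orders, S_{N/P} = k_N/k_P = (A_N/A_P)·exp[(E_P−E_N)/(RT)].
(E_P−E_N)/(RT) = (85.1−125)×10³/(8.314×375) = -39900/3118 = -12.80.
k_N/k_P = (9.15×10^11/1.30×10^5)·exp(-12.80) = 7.038×10^6 × 2.767×10^-6 = 19.5.
Since E_N > E_P, raising the temperature improves selectivity toward N.

19.5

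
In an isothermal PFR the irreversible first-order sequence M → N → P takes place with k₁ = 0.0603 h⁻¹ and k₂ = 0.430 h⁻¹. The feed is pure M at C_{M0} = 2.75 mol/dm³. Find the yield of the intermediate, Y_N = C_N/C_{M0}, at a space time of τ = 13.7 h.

Solving the coupled first-order balances gives C_N(τ) = [k₁/(k₂−k₁)]·C_{M0}·(e^(−k₁τ) − e^(−k₂τ)).
e^(−k₁τ) = e^(−0.0603×13.7) = e^(−0.8261) = 0.4377; e^(−k₂τ) = e^(−5.891) = 0.002764.
C_N = 0.0603×2.75/(0.430−0.0603) × (0.4377−0.002764) = 0.4485×0.4350 = 0.1951 mol/dm³.
Y_N = C_N/C_{M0} = 0.1951/2.75 = 0.0709.

0.0709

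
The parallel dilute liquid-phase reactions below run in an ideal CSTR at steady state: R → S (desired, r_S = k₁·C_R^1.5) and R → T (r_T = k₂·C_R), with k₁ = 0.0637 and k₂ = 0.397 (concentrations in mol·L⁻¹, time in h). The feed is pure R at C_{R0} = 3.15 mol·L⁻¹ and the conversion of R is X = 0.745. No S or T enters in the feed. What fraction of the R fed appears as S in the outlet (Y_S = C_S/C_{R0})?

Exit C_R = C_{R0}(1−X) = 3.15×0.255 = 0.8033 mol·L⁻¹.
In a CSTR the entire volume is at exit conditions, so r_S = 0.0637×0.8033^1.5 = 0.04586 and r_T = 0.397×0.8033 = 0.3189.
Fraction of consumed R going to S: r_S/(r_S+r_T) = 0.1257.
C_S = 0.1257·C_{R0}·X = 0.1257×3.15×0.745 = 0.295 mol·L⁻¹; Y_S = C_S/C_{R0} = 0.0937.

0.0937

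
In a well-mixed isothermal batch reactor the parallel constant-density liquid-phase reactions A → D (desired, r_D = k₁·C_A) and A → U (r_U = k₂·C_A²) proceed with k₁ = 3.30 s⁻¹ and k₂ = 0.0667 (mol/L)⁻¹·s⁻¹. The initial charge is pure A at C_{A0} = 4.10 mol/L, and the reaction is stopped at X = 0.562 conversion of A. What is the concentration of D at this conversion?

C_A = C_{A0}(1−X) = 1.796 mol/L.
Along a PFR/batch, dC_D/dC_A = −r_D/(r_D+r_U) = −k₁/(k₁+k₂·C_A).
Integrating from C_{A0} to C_A: C_D = (3.30/0.0667)·ln[(3.30+0.0667·4.10)/(3.30+0.0667·1.80)] = 49.48·ln(3.573/3.420) = 2.175 mol/L.

2.17 mol/L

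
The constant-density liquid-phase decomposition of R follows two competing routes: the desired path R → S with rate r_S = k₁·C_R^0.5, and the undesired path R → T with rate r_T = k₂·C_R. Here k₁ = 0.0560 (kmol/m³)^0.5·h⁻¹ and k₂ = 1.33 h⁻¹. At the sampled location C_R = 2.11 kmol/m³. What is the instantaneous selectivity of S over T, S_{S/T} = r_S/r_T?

0.0290

S_{S/T} = r_S/r_T = (k₁·C_R^0.5)/(k₂·C_R) = (k₁/k₂)·C_R^-0.5.
= (0.0560×2.110^0.5) / (1.33×2.110) = 0.08134/2.806 = 0.0290.
The undesired path is higher order in R, so low C_R (CSTR or dilute feed) favours S.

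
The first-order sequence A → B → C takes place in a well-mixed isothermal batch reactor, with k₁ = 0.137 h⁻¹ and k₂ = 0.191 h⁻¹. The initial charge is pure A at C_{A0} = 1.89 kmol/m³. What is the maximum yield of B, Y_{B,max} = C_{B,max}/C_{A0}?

0.309

For a first-order series the maximum intermediate yield is C_{B,max}/C_{A0} = (k₁/k₂)^[k₂/(k₂−k₁)].
= (0.137/0.191)^(0.191/(0.191−0.137)) = (0.7173)^(3.537) = 0.3087.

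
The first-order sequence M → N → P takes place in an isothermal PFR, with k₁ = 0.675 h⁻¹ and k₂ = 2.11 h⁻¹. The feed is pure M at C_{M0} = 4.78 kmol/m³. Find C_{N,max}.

At the optimum, C_{N,max}/C_{M0} = (k₁/k₂)^[k₂/(k₂−k₁)].
= (0.675/2.11)^(2.11/(2.11−0.675)) = (0.3199)^(1.470) = 0.1872.
C_{N,max} = 0.1872×4.78 = 0.895 kmol/m³.

0.895 kmol/m³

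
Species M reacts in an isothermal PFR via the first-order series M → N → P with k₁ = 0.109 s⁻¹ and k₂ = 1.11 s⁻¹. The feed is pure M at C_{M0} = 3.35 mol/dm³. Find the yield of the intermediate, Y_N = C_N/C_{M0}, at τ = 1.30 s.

0.0688

The intermediate concentration in a first-order A→B→C sequence is C_N = k₁C_{M0}(e^(−k₁τ) − e^(−k₂τ))/(k₂−k₁).
e^(−k₁τ) = e^(−0.109×1.30) = e^(−0.1417) = 0.8679; e^(−k₂τ) = e^(−1.443) = 0.2362.
C_N = 0.109×3.35/(1.11−0.109) × (0.8679−0.2362) = 0.3648×0.6317 = 0.2304 mol/dm³.
Y_N = C_N/C_{M0} = 0.2304/3.35 = 0.0688.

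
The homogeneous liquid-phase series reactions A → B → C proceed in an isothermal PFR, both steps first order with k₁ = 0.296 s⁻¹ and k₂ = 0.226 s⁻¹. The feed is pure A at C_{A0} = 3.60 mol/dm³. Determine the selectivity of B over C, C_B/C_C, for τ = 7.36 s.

0.572

The intermediate concentration in a first-order A→B→C sequence is C_B = k₁C_{A0}(e^(−k₁τ) − e^(−k₂τ))/(k₂−k₁).
e^(−k₁τ) = e^(−0.296×7.36) = e^(−2.179) = 0.1132; e^(−k₂τ) = e^(−1.663) = 0.1895.
C_B = 0.296×3.60/(0.226−0.296) × (0.1132−0.1895) = (-15.22)×(-0.07630) = 1.161 mol/dm³.
C_A = C_{A0}e^(−k₁τ) = 0.4075 mol/dm³, so C_C = C_{A0}−C_A−C_B = 2.031 mol/dm³; C_B/C_C = 0.572.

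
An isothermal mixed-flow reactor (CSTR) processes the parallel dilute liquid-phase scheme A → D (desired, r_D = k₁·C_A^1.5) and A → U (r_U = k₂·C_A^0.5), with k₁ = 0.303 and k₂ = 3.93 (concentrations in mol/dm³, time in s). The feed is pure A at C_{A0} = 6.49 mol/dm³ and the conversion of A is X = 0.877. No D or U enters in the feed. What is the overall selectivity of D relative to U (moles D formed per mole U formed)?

0.0615

Exit C_A = C_{A0}(1−X) = 6.49×0.123 = 0.7983 mol/dm³.
Rates in a CSTR are evaluated at the outlet concentration: r_D = 0.303×0.7983^1.5 = 0.2161, r_U = 3.93×0.7983^0.5 = 3.511.
Overall selectivity = C_D/C_U = r_Dτ/(r_Uτ) = r_D/r_U = 0.0615.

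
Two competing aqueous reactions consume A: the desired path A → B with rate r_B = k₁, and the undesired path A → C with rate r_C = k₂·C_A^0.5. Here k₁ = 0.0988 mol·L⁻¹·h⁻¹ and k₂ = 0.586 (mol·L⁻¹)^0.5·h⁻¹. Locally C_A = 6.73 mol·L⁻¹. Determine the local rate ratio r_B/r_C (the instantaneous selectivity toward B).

0.0650

S_{B/C} = r_B/r_C = (k₁)/(k₂·C_A^0.5) = (k₁/k₂)·C_A^-0.5.
= (0.0988) / (0.586×6.730^0.5) = 0.09880/1.520 = 0.0650.
The undesired path is higher order in A, so low C_A (CSTR or dilute feed) favours B.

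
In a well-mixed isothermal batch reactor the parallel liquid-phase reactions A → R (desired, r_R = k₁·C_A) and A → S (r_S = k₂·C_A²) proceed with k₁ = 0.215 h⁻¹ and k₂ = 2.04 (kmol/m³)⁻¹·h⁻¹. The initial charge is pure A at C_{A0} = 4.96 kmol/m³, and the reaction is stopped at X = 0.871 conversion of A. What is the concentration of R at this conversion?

C_A = C_{A0}(1−X) = 0.6398 kmol/m³.
Along a PFR/batch, dC_R/dC_A = −r_R/(r_R+r_S) = −k₁/(k₁+k₂·C_A).
Integrating from C_{A0} to C_A: C_R = (0.215/2.04)·ln[(0.215+2.04·4.96)/(0.215+2.04·0.640)] = 0.1054·ln(10.33/1.520) = 0.2020 kmol/m³.

0.202 kmol/m³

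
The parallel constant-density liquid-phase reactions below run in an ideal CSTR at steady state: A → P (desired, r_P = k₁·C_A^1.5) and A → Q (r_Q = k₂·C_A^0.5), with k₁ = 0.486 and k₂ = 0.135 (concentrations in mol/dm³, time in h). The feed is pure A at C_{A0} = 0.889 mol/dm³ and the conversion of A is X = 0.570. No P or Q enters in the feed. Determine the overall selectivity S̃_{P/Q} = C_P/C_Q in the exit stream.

Exit C_A = C_{A0}(1−X) = 0.889×0.430 = 0.3823 mol/dm³.
Rates in a CSTR are evaluated at the outlet concentration: r_P = 0.486×0.3823^1.5 = 0.1149, r_Q = 0.135×0.3823^0.5 = 0.08347.
Overall selectivity = C_P/C_Q = r_Pτ/(r_Qτ) = r_P/r_Q = 1.38.

1.38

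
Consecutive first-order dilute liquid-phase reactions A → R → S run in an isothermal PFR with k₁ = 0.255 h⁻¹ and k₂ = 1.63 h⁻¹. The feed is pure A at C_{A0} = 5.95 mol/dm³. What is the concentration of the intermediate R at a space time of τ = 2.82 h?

The intermediate concentration in a first-order A→B→C sequence is C_R = k₁C_{A0}(e^(−k₁τ) − e^(−k₂τ))/(k₂−k₁).
e^(−k₁τ) = e^(−0.255×2.82) = e^(−0.7191) = 0.4872; e^(−k₂τ) = e^(−4.597) = 0.01009.
C_R = 0.255×5.95/(1.63−0.255) × (0.4872−0.01009) = 1.103×0.4771 = 0.5265 mol/dm³.

0.526 mol/dm³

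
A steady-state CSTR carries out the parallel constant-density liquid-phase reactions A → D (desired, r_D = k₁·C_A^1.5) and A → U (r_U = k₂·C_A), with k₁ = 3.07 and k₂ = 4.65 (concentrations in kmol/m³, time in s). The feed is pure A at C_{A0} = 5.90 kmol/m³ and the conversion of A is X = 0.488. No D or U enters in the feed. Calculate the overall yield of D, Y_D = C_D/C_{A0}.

0.261

Exit C_A = C_{A0}(1−X) = 5.90×0.512 = 3.021 kmol/m³.
In a CSTR the entire volume is at exit conditions, so r_D = 3.07×3.021^1.5 = 16.12 and r_U = 4.65×3.021 = 14.05.
Fraction of consumed A going to D: r_D/(r_D+r_U) = 0.5343.
C_D = 0.5343·C_{A0}·X = 0.5343×5.90×0.488 = 1.54 kmol/m³; Y_D = C_D/C_{A0} = 0.261.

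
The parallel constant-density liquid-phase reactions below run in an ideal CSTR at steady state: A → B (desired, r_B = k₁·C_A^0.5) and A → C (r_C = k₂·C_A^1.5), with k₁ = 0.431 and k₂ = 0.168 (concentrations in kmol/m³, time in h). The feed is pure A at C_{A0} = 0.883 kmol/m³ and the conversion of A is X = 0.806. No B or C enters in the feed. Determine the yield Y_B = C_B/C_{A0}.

Exit C_A = C_{A0}(1−X) = 0.883×0.194 = 0.1713 kmol/m³.
Rates in a CSTR are evaluated at the outlet concentration: r_B = 0.431×0.1713^0.5 = 0.1784, r_C = 0.168×0.1713^1.5 = 0.01191.
Fraction of consumed A going to B: r_B/(r_B+r_C) = 0.9374.
C_B = 0.9374·C_{A0}·X = 0.9374×0.883×0.806 = 0.667 kmol/m³; Y_B = C_B/C_{A0} = 0.756.

0.756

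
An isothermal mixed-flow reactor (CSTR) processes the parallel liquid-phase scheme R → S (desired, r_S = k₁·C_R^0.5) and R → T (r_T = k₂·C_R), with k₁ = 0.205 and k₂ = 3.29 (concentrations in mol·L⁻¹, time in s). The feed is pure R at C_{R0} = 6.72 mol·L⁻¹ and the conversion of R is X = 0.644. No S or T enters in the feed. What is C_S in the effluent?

Exit C_R = C_{R0}(1−X) = 6.72×0.356 = 2.392 mol·L⁻¹.
Rates in a CSTR are evaluated at the outlet concentration: r_S = 0.205×2.392^0.5 = 0.3171, r_T = 3.29×2.392 = 7.871.
Fraction of consumed R going to S: r_S/(r_S+r_T) = 0.03873.
C_S = 0.03873·C_{R0}·X = 0.03873×6.72×0.644 = 0.168 mol·L⁻¹.

0.168 mol·L⁻¹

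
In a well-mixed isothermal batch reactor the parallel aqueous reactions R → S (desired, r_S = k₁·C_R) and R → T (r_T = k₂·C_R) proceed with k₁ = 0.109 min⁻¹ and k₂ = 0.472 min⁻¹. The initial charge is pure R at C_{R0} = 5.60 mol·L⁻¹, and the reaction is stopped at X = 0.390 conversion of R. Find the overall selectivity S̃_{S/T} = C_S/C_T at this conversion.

0.231

C_R = C_{R0}(1−X) = 3.416 mol·L⁻¹.
Both paths are first order in R, so the instantaneous fraction to S is constant: dC_S/d(−C_R) = k₁/(k₁+k₂) = 0.1876.
C_S = 0.1876·(C_{R0}−C_R) = 0.1876×2.184 = 0.410 mol·L⁻¹.
C_T = (C_{R0}−C_R)−C_S = 1.774 mol·L⁻¹; S̃_{S/T} = 0.4097/1.774 = 0.231.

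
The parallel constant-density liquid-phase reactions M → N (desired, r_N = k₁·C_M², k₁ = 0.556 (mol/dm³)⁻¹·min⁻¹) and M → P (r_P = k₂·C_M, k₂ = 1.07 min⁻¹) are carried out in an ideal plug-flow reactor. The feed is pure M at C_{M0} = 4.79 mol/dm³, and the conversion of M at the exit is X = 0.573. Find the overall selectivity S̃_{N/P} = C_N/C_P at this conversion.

1.71

C_M = C_{M0}(1−X) = 2.045 mol/dm³.
Along a PFR/batch, dC_P/dC_M = −r_P/(r_N+r_P) = −k₂/(k₂+k₁·C_M).
Integrating from C_{M0} to C_M: C_P = (1.07/0.556)·ln[(1.07+0.556·4.79)/(1.07+0.556·2.05)] = 1.924·ln(3.733/2.207) = 1.011 mol/dm³.
Then C_N = (C_{M0}−C_M) − C_P = 2.745 − 1.011 = 1.733 mol/dm³.
S̃_{N/P} = C_N/C_P = 1.733/1.011 = 1.71.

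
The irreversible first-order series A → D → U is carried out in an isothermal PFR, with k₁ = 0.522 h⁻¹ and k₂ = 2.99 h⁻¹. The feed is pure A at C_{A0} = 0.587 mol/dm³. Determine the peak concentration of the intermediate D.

0.0708 mol/dm³

For a first-order series the maximum intermediate yield is C_{D,max}/C_{A0} = (k₁/k₂)^[k₂/(k₂−k₁)].
= (0.522/2.99)^(2.99/(2.99−0.522)) = (0.1746)^(1.212) = 0.1207.
C_{D,max} = 0.1207×0.587 = 0.0708 mol/dm³.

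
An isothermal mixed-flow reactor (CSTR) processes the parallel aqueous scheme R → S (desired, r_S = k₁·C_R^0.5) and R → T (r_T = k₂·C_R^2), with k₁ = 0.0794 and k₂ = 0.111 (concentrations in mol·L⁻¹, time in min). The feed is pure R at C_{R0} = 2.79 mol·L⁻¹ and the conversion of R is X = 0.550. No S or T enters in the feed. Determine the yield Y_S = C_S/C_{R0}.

0.185

Exit C_R = C_{R0}(1−X) = 2.79×0.450 = 1.255 mol·L⁻¹.
Rates in a CSTR are evaluated at the outlet concentration: r_S = 0.0794×1.255^0.5 = 0.08897, r_T = 0.111×1.255^2 = 0.1750.
Fraction of consumed R going to S: r_S/(r_S+r_T) = 0.3371.
C_S = 0.3371·C_{R0}·X = 0.3371×2.79×0.550 = 0.517 mol·L⁻¹; Y_S = C_S/C_{R0} = 0.185.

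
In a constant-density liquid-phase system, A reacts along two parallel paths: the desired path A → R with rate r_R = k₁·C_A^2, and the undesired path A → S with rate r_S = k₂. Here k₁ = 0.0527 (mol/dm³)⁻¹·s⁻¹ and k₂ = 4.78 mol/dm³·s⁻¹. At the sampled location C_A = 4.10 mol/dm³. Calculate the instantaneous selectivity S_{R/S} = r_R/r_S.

0.185

S_{R/S} = r_R/r_S = (k₁·C_A^2)/(k₂) = (k₁/k₂)·C_A^2.
= (0.0527×4.100^2) / (4.78) = 0.8859/4.780 = 0.185.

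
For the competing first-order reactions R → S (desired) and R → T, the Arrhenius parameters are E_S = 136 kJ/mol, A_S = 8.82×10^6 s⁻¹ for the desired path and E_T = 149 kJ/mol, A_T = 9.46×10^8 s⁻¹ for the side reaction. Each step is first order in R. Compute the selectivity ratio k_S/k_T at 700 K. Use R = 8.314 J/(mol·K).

0.0870

k_S/k_T = (A_S/A_T)·exp[−(E_S−E_T)/(RT)] = (A_S/A_T)·exp[(E_T−E_S)/(RT)].
(E_T−E_S)/(RT) = (149−136)×10³/(8.314×700) = 13000/5820 = 2.234.
k_S/k_T = (8.82×10^6/9.46×10^8)·exp(2.234) = 0.009323 × 9.335 = 0.0870.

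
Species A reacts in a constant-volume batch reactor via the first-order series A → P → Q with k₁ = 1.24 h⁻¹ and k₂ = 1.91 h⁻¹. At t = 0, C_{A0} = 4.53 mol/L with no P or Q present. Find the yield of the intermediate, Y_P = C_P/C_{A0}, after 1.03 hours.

The intermediate concentration in a first-order A→B→C sequence is C_P = k₁C_{A0}(e^(−k₁t) − e^(−k₂t))/(k₂−k₁).
e^(−k₁t) = e^(−1.24×1.03) = e^(−1.277) = 0.2788; e^(−k₂t) = e^(−1.967) = 0.1398.
C_P = 1.24×4.53/(1.91−1.24) × (0.2788−0.1398) = 8.384×0.1390 = 1.165 mol/L.
Y_P = C_P/C_{A0} = 1.165/4.53 = 0.257.

0.257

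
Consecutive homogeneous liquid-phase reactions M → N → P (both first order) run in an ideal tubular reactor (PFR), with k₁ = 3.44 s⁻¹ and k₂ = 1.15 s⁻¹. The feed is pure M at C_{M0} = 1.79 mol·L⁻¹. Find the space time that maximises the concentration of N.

0.478 s

The intermediate peaks when r₁ = r₂, i.e. k₁e^(−k₁τ) = k₂e^(−k₂τ), giving τ_opt = ln(k₂/k₁)/(k₂−k₁).
= ln(1.15/3.44)/(1.15−3.44) = ln(0.3343)/-2.290 = -1.096/-2.290 = 0.478 s.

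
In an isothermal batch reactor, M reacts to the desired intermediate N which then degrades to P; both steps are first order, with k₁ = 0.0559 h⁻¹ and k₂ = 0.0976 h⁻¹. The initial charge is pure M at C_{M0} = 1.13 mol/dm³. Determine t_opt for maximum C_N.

13.4 h

For first-order series the maximum of C_N occurs at t_opt = ln(k₂/k₁)/(k₂−k₁).
= ln(0.0976/0.0559)/(0.0976−0.0559) = ln(1.746)/0.04170 = 0.5573/0.04170 = 13.4 h.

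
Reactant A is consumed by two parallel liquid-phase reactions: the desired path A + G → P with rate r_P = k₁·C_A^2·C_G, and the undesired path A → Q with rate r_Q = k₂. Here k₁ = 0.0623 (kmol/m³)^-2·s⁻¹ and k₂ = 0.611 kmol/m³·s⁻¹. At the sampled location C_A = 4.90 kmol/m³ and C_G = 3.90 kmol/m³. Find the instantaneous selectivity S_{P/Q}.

S_{P/Q} = r_P/r_Q = (k₁·C_A^2·C_G)/(k₂) = (k₁/k₂)·C_A^2·C_G.
= (0.0623×4.900^2×3.900) / (0.611) = 5.834/0.6110 = 9.55.
Since the desired path is higher order in A, keeping C_A high (PFR or concentrated feed) favours P.

9.55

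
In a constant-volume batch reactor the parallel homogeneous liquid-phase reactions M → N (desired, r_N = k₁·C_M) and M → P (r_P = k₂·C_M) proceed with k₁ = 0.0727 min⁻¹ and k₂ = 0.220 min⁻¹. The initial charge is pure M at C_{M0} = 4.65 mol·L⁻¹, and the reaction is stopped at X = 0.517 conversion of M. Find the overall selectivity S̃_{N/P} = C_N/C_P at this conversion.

0.330

C_M = C_{M0}(1−X) = 2.246 mol·L⁻¹.
Both paths are first order in M, so the instantaneous fraction to N is constant: dC_N/d(−C_M) = k₁/(k₁+k₂) = 0.2484.
C_N = 0.2484·(C_{M0}−C_M) = 0.2484×2.404 = 0.597 mol·L⁻¹.
C_P = (C_{M0}−C_M)−C_N = 1.807 mol·L⁻¹; S̃_{N/P} = 0.5971/1.807 = 0.330.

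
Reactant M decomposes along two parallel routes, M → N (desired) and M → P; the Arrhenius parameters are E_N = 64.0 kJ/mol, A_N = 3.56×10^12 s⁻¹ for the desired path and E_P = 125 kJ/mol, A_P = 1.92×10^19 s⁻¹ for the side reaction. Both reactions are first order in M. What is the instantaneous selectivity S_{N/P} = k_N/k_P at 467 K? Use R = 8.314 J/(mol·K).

1.23

Since both paths have the same order in M, the concentration cancels and S_{N/P} = k_N/k_P = (A_N/A_P)·exp[(E_P−E_N)/(RT)].
(E_P−E_N)/(RT) = (125−64.0)×10³/(8.314×467) = 61000/3883 = 15.71.
k_N/k_P = (3.56×10^12/1.92×10^19)·exp(15.71) = 1.854×10^-7 × 6.656×10^6 = 1.23.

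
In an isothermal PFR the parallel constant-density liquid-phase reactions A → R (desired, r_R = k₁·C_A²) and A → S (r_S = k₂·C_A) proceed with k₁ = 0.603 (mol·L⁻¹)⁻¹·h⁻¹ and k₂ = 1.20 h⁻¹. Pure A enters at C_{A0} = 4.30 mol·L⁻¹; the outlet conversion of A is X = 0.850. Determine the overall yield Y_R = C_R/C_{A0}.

0.447

C_A = C_{A0}(1−X) = 0.6450 mol·L⁻¹.
Along a PFR/batch, dC_S/dC_A = −r_S/(r_R+r_S) = −k₂/(k₂+k₁·C_A).
Integrating from C_{A0} to C_A: C_S = (1.20/0.603)·ln[(1.20+0.603·4.30)/(1.20+0.603·0.645)] = 1.990·ln(3.793/1.589) = 1.731 mol·L⁻¹.
Then C_R = (C_{A0}−C_A) − C_S = 3.655 − 1.731 = 1.924 mol·L⁻¹.
Y_R = C_R/C_{A0} = 1.924/4.30 = 0.447.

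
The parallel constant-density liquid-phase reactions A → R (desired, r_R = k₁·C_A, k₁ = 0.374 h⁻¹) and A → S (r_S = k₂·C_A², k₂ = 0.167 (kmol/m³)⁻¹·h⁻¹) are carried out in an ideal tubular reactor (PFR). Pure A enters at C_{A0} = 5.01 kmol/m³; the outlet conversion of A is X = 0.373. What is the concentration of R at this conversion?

C_A = C_{A0}(1−X) = 3.141 kmol/m³.
Along a PFR/batch, dC_R/dC_A = −r_R/(r_R+r_S) = −k₁/(k₁+k₂·C_A).
Integrating from C_{A0} to C_A: C_R = (0.374/0.167)·ln[(0.374+0.167·5.01)/(0.374+0.167·3.14)] = 2.240·ln(1.211/0.8986) = 0.6676 kmol/m³.

0.668 kmol/m³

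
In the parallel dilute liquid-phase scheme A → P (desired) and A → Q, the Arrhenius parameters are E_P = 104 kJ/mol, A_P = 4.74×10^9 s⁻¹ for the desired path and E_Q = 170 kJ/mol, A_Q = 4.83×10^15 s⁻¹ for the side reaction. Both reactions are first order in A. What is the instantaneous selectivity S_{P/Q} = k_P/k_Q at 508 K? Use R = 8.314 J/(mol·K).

6.00

k_P/k_Q = (A_P/A_Q)·exp[−(E_P−E_Q)/(RT)] = (A_P/A_Q)·exp[(E_Q−E_P)/(RT)].
(E_Q−E_P)/(RT) = (170−104)×10³/(8.314×508) = 66000/4224 = 15.63.
k_P/k_Q = (4.74×10^9/4.83×10^15)·exp(15.63) = 9.814×10^-7 × 6.118×10^6 = 6.00.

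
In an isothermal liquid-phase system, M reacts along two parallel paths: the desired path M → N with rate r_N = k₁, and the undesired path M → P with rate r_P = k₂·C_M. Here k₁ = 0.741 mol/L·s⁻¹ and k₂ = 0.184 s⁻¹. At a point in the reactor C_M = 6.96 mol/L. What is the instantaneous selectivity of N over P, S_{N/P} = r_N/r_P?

S_{N/P} = r_N/r_P = (k₁)/(k₂·C_M) = (k₁/k₂)·C_M⁻¹.
= (0.741) / (0.184×6.960) = 0.7410/1.281 = 0.579.
The undesired path is higher order in M, so low C_M (CSTR or dilute feed) favours N.

0.579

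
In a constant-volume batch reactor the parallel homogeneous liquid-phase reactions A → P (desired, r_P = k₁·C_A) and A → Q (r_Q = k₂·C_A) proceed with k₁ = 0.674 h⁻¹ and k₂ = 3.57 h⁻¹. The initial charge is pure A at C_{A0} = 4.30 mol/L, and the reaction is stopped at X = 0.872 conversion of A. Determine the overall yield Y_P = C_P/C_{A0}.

C_A = C_{A0}(1−X) = 0.5504 mol/L.
Both paths are first order in A, so the instantaneous fraction to P is constant: dC_P/d(−C_A) = k₁/(k₁+k₂) = 0.1588.
C_P = 0.1588·(C_{A0}−C_A) = 0.1588×3.750 = 0.595 mol/L.
Y_P = C_P/C_{A0} = 0.5955/4.30 = 0.138.

0.138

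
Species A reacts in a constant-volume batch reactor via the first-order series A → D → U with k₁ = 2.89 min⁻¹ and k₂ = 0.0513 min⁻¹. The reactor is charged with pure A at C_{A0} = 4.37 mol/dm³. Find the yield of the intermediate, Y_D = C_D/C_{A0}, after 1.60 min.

For first-order series with pure A initially, C_D(t) = k₁C_{A0}/(k₂−k₁)·(e^(−k₁t) − e^(−k₂t)).
e^(−k₁t) = e^(−2.89×1.60) = e^(−4.624) = 0.009813; e^(−k₂t) = e^(−0.08208) = 0.9212.
C_D = 2.89×4.37/(0.0513−2.89) × (0.009813−0.9212) = (-4.449)×(-0.9114) = 4.055 mol/dm³.
Y_D = C_D/C_{A0} = 4.055/4.37 = 0.928.

0.928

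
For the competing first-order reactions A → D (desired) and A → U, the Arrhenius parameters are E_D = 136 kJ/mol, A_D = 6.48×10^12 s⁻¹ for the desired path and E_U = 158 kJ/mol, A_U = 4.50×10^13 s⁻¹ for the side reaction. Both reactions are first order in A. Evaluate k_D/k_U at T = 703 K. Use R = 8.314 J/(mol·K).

6.21

Since both paths have the same order in A, the concentration cancels and S_{D/U} = k_D/k_U = (A_D/A_U)·exp[(E_U−E_D)/(RT)].
(E_U−E_D)/(RT) = (158−136)×10³/(8.314×703) = 22000/5845 = 3.764.
k_D/k_U = (6.48×10^12/4.50×10^13)·exp(3.764) = 0.1440 × 43.12 = 6.21.
Since E_D < E_U, lowering the temperature improves selectivity toward D.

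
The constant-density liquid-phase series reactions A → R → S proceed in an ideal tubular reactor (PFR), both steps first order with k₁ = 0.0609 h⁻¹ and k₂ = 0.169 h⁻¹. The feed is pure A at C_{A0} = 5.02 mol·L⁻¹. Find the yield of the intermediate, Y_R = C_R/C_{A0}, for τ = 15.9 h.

0.176

Solving the coupled first-order balances gives C_R(τ) = [k₁/(k₂−k₁)]·C_{A0}·(e^(−k₁τ) − e^(−k₂τ)).
e^(−k₁τ) = e^(−0.0609×15.9) = e^(−0.9683) = 0.3797; e^(−k₂τ) = e^(−2.687) = 0.06808.
C_R = 0.0609×5.02/(0.169−0.0609) × (0.3797−0.06808) = 2.828×0.3116 = 0.8814 mol·L⁻¹.
Y_R = C_R/C_{A0} = 0.8814/5.02 = 0.176.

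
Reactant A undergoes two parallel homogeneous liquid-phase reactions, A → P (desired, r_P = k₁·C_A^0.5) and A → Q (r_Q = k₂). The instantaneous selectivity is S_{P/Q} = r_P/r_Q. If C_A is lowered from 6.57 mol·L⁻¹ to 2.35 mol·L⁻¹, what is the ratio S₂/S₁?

S_{P/Q} = (k₁/k₂)·C_A^0.5, so S₂/S₁ = (C_{A,2}/C_{A,1})^0.5.
= (2.35/6.57)^0.5 = (0.3577)^0.5 = 0.598.

0.598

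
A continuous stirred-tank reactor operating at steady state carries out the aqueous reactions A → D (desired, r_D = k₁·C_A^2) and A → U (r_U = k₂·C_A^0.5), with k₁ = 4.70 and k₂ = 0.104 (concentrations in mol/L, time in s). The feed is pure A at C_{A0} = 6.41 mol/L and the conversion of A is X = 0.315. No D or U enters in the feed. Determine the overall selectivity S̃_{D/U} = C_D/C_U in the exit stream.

416

Exit C_A = C_{A0}(1−X) = 6.41×0.685 = 4.391 mol/L.
Rates in a CSTR are evaluated at the outlet concentration: r_D = 4.70×4.391^2 = 90.61, r_U = 0.104×4.391^0.5 = 0.2179.
Overall selectivity = C_D/C_U = r_Dτ/(r_Uτ) = r_D/r_U = 416.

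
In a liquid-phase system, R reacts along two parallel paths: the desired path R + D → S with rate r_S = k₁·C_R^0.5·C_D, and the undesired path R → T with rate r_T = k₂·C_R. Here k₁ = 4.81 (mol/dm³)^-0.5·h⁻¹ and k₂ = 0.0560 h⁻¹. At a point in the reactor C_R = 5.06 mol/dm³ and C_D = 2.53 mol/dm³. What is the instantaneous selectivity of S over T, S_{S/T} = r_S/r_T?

S_{S/T} = r_S/r_T = (k₁·C_R^0.5·C_D)/(k₂·C_R) = (k₁/k₂)·C_R^-0.5·C_D.
= (4.81×5.060^0.5×2.530) / (0.0560×5.060) = 27.37/0.2834 = 96.6.

96.6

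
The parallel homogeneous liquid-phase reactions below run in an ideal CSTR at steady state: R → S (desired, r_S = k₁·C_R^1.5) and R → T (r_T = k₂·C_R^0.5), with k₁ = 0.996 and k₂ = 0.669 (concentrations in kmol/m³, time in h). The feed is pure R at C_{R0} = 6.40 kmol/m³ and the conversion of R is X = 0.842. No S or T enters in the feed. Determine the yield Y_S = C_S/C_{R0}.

0.506

Exit C_R = C_{R0}(1−X) = 6.40×0.158 = 1.011 kmol/m³.
A CSTR operates uniformly at the exit composition, giving r_S = 1.013 and r_T = 0.6727 (each k·C_R^n at C_R = 1.011).
Fraction of consumed R going to S: r_S/(r_S+r_T) = 0.6009.
C_S = 0.6009·C_{R0}·X = 0.6009×6.40×0.842 = 3.24 kmol/m³; Y_S = C_S/C_{R0} = 0.506.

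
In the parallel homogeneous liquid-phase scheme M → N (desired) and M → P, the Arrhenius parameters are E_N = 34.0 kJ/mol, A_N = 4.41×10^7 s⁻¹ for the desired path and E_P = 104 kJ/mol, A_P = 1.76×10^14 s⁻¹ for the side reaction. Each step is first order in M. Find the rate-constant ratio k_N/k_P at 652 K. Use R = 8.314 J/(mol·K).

With equal orders, S_{N/P} = k_N/k_P = (A_N/A_P)·exp[(E_P−E_N)/(RT)].
(E_P−E_N)/(RT) = (104−34.0)×10³/(8.314×652) = 70000/5421 = 12.91.
k_N/k_P = (4.41×10^7/1.76×10^14)·exp(12.91) = 2.506×10^-7 × 4.057×10^5 = 0.102.

0.102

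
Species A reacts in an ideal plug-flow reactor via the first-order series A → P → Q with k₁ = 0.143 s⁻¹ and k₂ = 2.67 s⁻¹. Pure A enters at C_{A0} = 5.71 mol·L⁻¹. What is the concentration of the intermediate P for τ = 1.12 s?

0.259 mol·L⁻¹

The intermediate concentration in a first-order A→B→C sequence is C_P = k₁C_{A0}(e^(−k₁τ) − e^(−k₂τ))/(k₂−k₁).
e^(−k₁τ) = e^(−0.143×1.12) = e^(−0.1602) = 0.8520; e^(−k₂τ) = e^(−2.990) = 0.05027.
C_P = 0.143×5.71/(2.67−0.143) × (0.8520−0.05027) = 0.3231×0.8017 = 0.2591 mol·L⁻¹.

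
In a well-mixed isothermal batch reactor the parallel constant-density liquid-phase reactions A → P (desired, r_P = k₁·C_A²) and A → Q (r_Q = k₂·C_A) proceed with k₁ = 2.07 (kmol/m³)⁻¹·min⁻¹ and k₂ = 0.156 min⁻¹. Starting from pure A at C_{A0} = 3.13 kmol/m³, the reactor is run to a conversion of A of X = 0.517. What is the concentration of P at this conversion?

1.57 kmol/m³

C_A = C_{A0}(1−X) = 1.512 kmol/m³.
Along a PFR/batch, dC_Q/dC_A = −r_Q/(r_P+r_Q) = −k₂/(k₂+k₁·C_A).
Integrating from C_{A0} to C_A: C_Q = (0.156/2.07)·ln[(0.156+2.07·3.13)/(0.156+2.07·1.51)] = 0.07536·ln(6.635/3.285) = 0.05297 kmol/m³.
Then C_P = (C_{A0}−C_A) − C_Q = 1.618 − 0.05297 = 1.565 kmol/m³.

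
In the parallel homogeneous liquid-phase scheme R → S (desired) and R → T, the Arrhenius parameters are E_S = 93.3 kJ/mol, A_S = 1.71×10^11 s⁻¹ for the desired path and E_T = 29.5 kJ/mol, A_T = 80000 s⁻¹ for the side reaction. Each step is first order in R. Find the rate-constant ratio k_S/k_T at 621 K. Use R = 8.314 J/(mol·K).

k_S/k_T = (A_S/A_T)·exp[−(E_S−E_T)/(RT)] = (A_S/A_T)·exp[(E_T−E_S)/(RT)].
(E_T−E_S)/(RT) = (29.5−93.3)×10³/(8.314×621) = -63800/5163 = -12.36.
k_S/k_T = (1.71×10^11/80000)·exp(-12.36) = 2.138×10^6 × 4.299×10^-6 = 9.19.

9.19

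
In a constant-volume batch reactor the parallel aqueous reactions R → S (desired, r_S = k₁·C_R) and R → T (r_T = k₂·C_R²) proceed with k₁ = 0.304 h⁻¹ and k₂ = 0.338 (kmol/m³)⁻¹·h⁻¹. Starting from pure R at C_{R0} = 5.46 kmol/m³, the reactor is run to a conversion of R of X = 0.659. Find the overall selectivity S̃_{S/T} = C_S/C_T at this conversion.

0.263

C_R = C_{R0}(1−X) = 1.862 kmol/m³.
Along a PFR/batch, dC_S/dC_R = −r_S/(r_S+r_T) = −k₁/(k₁+k₂·C_R).
Integrating from C_{R0} to C_R: C_S = (0.304/0.338)·ln[(0.304+0.338·5.46)/(0.304+0.338·1.86)] = 0.8994·ln(2.149/0.9333) = 0.7503 kmol/m³.
C_T = (C_{R0}−C_R)−C_S = 2.848 kmol/m³; S̃_{S/T} = 0.7503/2.848 = 0.263.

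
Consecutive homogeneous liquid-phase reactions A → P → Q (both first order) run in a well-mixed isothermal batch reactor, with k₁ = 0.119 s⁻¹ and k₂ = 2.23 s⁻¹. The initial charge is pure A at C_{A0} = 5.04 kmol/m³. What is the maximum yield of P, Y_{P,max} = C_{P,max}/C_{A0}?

0.0452

For a first-order series the maximum intermediate yield is C_{P,max}/C_{A0} = (k₁/k₂)^[k₂/(k₂−k₁)].
= (0.119/2.23)^(2.23/(2.23−0.119)) = (0.05336)^(1.056) = 0.04524.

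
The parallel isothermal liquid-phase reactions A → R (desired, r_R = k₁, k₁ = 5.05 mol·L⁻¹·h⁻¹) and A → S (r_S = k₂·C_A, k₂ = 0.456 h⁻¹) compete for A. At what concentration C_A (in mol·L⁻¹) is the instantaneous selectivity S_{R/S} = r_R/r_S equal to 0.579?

19.1 mol·L⁻¹

S_{R/S} = (k₁/k₂)·C_A⁻¹ ⇒ C_A = (S·k₂/k₁)^(-1).
= (0.579×0.456/5.05)^(-1) = (0.05228)^(-1) = 19.1 mol·L⁻¹.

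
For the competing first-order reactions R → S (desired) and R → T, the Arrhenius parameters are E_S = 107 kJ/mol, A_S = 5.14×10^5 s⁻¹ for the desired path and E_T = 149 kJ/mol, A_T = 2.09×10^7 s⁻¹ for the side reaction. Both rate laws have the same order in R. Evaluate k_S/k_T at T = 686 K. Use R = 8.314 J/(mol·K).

k_S/k_T = (A_S/A_T)·exp[−(E_S−E_T)/(RT)] = (A_S/A_T)·exp[(E_T−E_S)/(RT)].
(E_T−E_S)/(RT) = (149−107)×10³/(8.314×686) = 42000/5703 = 7.364.
k_S/k_T = (5.14×10^5/2.09×10^7)·exp(7.364) = 0.02459 × 1578 = 38.8.

38.8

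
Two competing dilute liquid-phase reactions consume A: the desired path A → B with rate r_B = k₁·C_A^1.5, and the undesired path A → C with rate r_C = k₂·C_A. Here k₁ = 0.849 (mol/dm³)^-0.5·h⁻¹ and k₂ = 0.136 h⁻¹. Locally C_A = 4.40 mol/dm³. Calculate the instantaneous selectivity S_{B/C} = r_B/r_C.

S_{B/C} = r_B/r_C = (k₁·C_A^1.5)/(k₂·C_A) = (k₁/k₂)·C_A^0.5.
= (0.849×4.400^1.5) / (0.136×4.400) = 7.836/0.5984 = 13.1.

13.1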